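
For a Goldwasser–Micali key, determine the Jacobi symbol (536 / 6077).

-1

(536 / 6077)
  = -(67 / 6077)    [6077 ≡ 5 mod 8 ⇒ (2 / 6077)^3 = -1]
  = -(6077 / 67)    [QR: 6077 ≡ 1 mod 4, sign kept]
  = -(47 / 67)    [6077 ≡ 47 mod 67]
  = (67 / 47)    [QR: both ≡ 3 mod 4, sign flips]
  = (20 / 47)    [67 ≡ 20 mod 47]
  = (5 / 47)    [47 ≡ 7 mod 8 ⇒ (2 / 47)^2 = +1]
  = (47 / 5)    [QR: 5 ≡ 1 mod 4, sign kept]
  = (2 / 5)    [47 ≡ 2 mod 5]
  = -(1 / 5)    [5 ≡ 5 mod 8 ⇒ (2 / 5) = -1]
  = -1    [(1 / 5) = 1]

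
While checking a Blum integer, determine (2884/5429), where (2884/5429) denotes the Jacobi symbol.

-1

Factor out 2: 2884 = 2^2·721. Since 5429 ≡ 5 (mod 8), (2/5429) = -1, and (2/5429)^2 = +1. Now have (721/5429).
721 ≡ 1 (mod 4), so quadratic reciprocity gives (721/5429) = (5429/721). Reduce: 5429 ≡ 382 (mod 721). Now have (382/721).
Factor out 2: 382 = 2·191. Since 721 ≡ 1 (mod 8), (2/721) = +1. Now have (191/721).
721 ≡ 1 (mod 4), so quadratic reciprocity gives (191/721) = (721/191). Reduce: 721 ≡ 148 (mod 191). Now have (148/191).
Factor out 2: 148 = 2^2·37. Since 191 ≡ 7 (mod 8), (2/191) = +1, and (2/191)^2 = +1. Now have (37/191).
37 ≡ 1 (mod 4), so quadratic reciprocity gives (37/191) = (191/37). Reduce: 191 ≡ 6 (mod 37). Now have (6/37).
Factor out 2: 6 = 2·3. Since 37 ≡ 5 (mod 8), (2/37) = -1. Now have -(3/37).
37 ≡ 1 (mod 4), so quadratic reciprocity gives (3/37) = (37/3). Reduce: 37 ≡ 1 (mod 3). Now have -(1/3).
(1/3) = 1. Collecting the sign factors: -1.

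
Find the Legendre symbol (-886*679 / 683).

-1

By multiplicativity, (-886·679 / 683) = (-886 / 683)·(679 / 683).
First factor (-886 / 683):
(-886 / 683)
  = (480 / 683)    [-886 ≡ 480 mod 683]
  = -(15 / 683)    [683 ≡ 3 mod 8 ⇒ (2 / 683)^5 = -1]
  = (683 / 15)    [QR: both ≡ 3 mod 4, sign flips]
  = (8 / 15)    [683 ≡ 8 mod 15]
  = (1 / 15)    [15 ≡ 7 mod 8 ⇒ (2 / 15)^3 = +1]
  = 1    [(1 / 15) = 1]
Second factor (679 / 683):
(679 / 683)
  = -(683 / 679)    [QR: both ≡ 3 mod 4, sign flips]
  = -(4 / 679)    [683 ≡ 4 mod 679]
  = -(1 / 679)    [679 ≡ 7 mod 8 ⇒ (2 / 679)^2 = +1]
  = -1    [(1 / 679) = 1]
Product: (1)·(-1) = -1.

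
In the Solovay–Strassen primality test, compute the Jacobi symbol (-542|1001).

-1

(-542|1001)
  = (459|1001)    [-542 ≡ 459 mod 1001]
  = (1001|459)    [QR: 1001 ≡ 1 mod 4, sign kept]
  = (83|459)    [1001 ≡ 83 mod 459]
  = -(459|83)    [QR: both ≡ 3 mod 4, sign flips]
  = -(44|83)    [459 ≡ 44 mod 83]
  = -(11|83)    [83 ≡ 3 mod 8 ⇒ (2|83)^2 = +1]
  = (83|11)    [QR: both ≡ 3 mod 4, sign flips]
  = (6|11)    [83 ≡ 6 mod 11]
  = -(3|11)    [11 ≡ 3 mod 8 ⇒ (2|11) = -1]
  = (11|3)    [QR: both ≡ 3 mod 4, sign flips]
  = (2|3)    [11 ≡ 2 mod 3]
  = -(1|3)    [3 ≡ 3 mod 8 ⇒ (2|3) = -1]
  = -1    [(1|3) = 1]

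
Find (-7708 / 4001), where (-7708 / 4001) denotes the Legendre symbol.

(-7708 / 4001)
  = (7708 / 4001)    [4001 ≡ 1 mod 4 ⇒ (-1 / 4001) = +1]
  = (3707 / 4001)    [7708 ≡ 3707 mod 4001]
  = (4001 / 3707)    [QR: 4001 ≡ 1 mod 4, sign kept]
  = (294 / 3707)    [4001 ≡ 294 mod 3707]
  = -(147 / 3707)    [3707 ≡ 3 mod 8 ⇒ (2 / 3707) = -1]
  = (3707 / 147)    [QR: both ≡ 3 mod 4, sign flips]
  = (32 / 147)    [3707 ≡ 32 mod 147]
  = -(1 / 147)    [147 ≡ 3 mod 8 ⇒ (2 / 147)^5 = -1]
  = -1    [(1 / 147) = 1]

-1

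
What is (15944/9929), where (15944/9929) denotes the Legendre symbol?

Reduce the numerator: 15944 ≡ 6015 (mod 9929), so (15944/9929) = (6015/9929).
9929 ≡ 1 (mod 4), so quadratic reciprocity gives (6015/9929) = (9929/6015). Reduce: 9929 ≡ 3914 (mod 6015). Now have (3914/6015).
Factor out 2: 3914 = 2·1957. Since 6015 ≡ 7 (mod 8), (2/6015) = +1. Now have (1957/6015).
1957 ≡ 1 (mod 4), so quadratic reciprocity gives (1957/6015) = (6015/1957). Reduce: 6015 ≡ 144 (mod 1957). Now have (144/1957).
Factor out 2: 144 = 2^4·9. Since 1957 ≡ 5 (mod 8), (2/1957) = -1, and (2/1957)^4 = +1. Now have (9/1957).
9 ≡ 1 (mod 4), so quadratic reciprocity gives (9/1957) = (1957/9). Reduce: 1957 ≡ 4 (mod 9). Now have (4/9).
Factor out 2: 4 = 2^2. Since 9 ≡ 1 (mod 8), (2/9) = +1, and (2/9)^2 = +1. Now have (1/9).
(1/9) = 1. Collecting the sign factors: 1.

1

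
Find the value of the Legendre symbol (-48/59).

-1

Pull out -1: (-48/59) = (-1/59)·(48/59). Since 59 ≡ 3 (mod 4), (-1/59) = -1. Now have -(48/59).
Factor out 2: 48 = 2^4·3. Since 59 ≡ 3 (mod 8), (2/59) = -1, and (2/59)^4 = +1. Now have -(3/59).
Both 3 ≡ 3 and 59 ≡ 3 (mod 4), so reciprocity gives (3/59) = -(59/3). Reduce: 59 ≡ 2 (mod 3). Now have (2/3).
Factor out 2: 2 = 2. Since 3 ≡ 3 (mod 8), (2/3) = -1. Now have -(1/3).
(1/3) = 1. Collecting the sign factors: -1.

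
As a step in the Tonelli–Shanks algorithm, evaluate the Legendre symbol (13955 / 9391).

(13955 / 9391)
  = (4564 / 9391)    [13955 ≡ 4564 mod 9391]
  = (1141 / 9391)    [9391 ≡ 7 mod 8 ⇒ (2 / 9391)^2 = +1]
  = (9391 / 1141)    [QR: 1141 ≡ 1 mod 4, sign kept]
  = (263 / 1141)    [9391 ≡ 263 mod 1141]
  = (1141 / 263)    [QR: 1141 ≡ 1 mod 4, sign kept]
  = (89 / 263)    [1141 ≡ 89 mod 263]
  = (263 / 89)    [QR: 89 ≡ 1 mod 4, sign kept]
  = (85 / 89)    [263 ≡ 85 mod 89]
  = (89 / 85)    [QR: 85 ≡ 1 mod 4, sign kept]
  = (4 / 85)    [89 ≡ 4 mod 85]
  = (1 / 85)    [85 ≡ 5 mod 8 ⇒ (2 / 85)^2 = +1]
  = 1    [(1 / 85) = 1]

1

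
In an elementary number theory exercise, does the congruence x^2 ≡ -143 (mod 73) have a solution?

yes

Reduce the numerator: -143 ≡ 3 (mod 73), so (-143|73) = (3|73).
73 ≡ 1 (mod 4), so quadratic reciprocity gives (3|73) = (73|3). Reduce: 73 ≡ 1 (mod 3). Now have (1|3).
(1|3) = 1. Collecting the sign factors: 1.
The Legendre symbol is 1, so x^2 ≡ -143 (mod 73) has solution.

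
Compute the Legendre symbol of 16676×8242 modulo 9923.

By multiplicativity, (16676·8242|9923) = (16676|9923)·(8242|9923).
First factor (16676|9923):
(16676|9923)
  = (6753|9923)    [16676 ≡ 6753 mod 9923]
  = (9923|6753)    [QR: 6753 ≡ 1 mod 4, sign kept]
  = (3170|6753)    [9923 ≡ 3170 mod 6753]
  = (1585|6753)    [6753 ≡ 1 mod 8 ⇒ (2|6753) = +1]
  = (6753|1585)    [QR: 1585 ≡ 1 mod 4, sign kept]
  = (413|1585)    [6753 ≡ 413 mod 1585]
  = (1585|413)    [QR: 413 ≡ 1 mod 4, sign kept]
  = (346|413)    [1585 ≡ 346 mod 413]
  = -(173|413)    [413 ≡ 5 mod 8 ⇒ (2|413) = -1]
  = -(413|173)    [QR: 173 ≡ 1 mod 4, sign kept]
  = -(67|173)    [413 ≡ 67 mod 173]
  = -(173|67)    [QR: 173 ≡ 1 mod 4, sign kept]
  = -(39|67)    [173 ≡ 39 mod 67]
  = (67|39)    [QR: both ≡ 3 mod 4, sign flips]
  = (28|39)    [67 ≡ 28 mod 39]
  = (7|39)    [39 ≡ 7 mod 8 ⇒ (2|39)^2 = +1]
  = -(39|7)    [QR: both ≡ 3 mod 4, sign flips]
  = -(4|7)    [39 ≡ 4 mod 7]
  = -(1|7)    [7 ≡ 7 mod 8 ⇒ (2|7)^2 = +1]
  = -1    [(1|7) = 1]
Second factor (8242|9923):
(8242|9923)
  = -(4121|9923)    [9923 ≡ 3 mod 8 ⇒ (2|9923) = -1]
  = -(9923|4121)    [QR: 4121 ≡ 1 mod 4, sign kept]
  = -(1681|4121)    [9923 ≡ 1681 mod 4121]
  = -(4121|1681)    [QR: 1681 ≡ 1 mod 4, sign kept]
  = -(759|1681)    [4121 ≡ 759 mod 1681]
  = -(1681|759)    [QR: 1681 ≡ 1 mod 4, sign kept]
  = -(163|759)    [1681 ≡ 163 mod 759]
  = (759|163)    [QR: both ≡ 3 mod 4, sign flips]
  = (107|163)    [759 ≡ 107 mod 163]
  = -(163|107)    [QR: both ≡ 3 mod 4, sign flips]
  = -(56|107)    [163 ≡ 56 mod 107]
  = (7|107)    [107 ≡ 3 mod 8 ⇒ (2|107)^3 = -1]
  = -(107|7)    [QR: both ≡ 3 mod 4, sign flips]
  = -(2|7)    [107 ≡ 2 mod 7]
  = -(1|7)    [7 ≡ 7 mod 8 ⇒ (2|7) = +1]
  = -1    [(1|7) = 1]
Product: (-1)·(-1) = 1.

1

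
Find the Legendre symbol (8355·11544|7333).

By multiplicativity, (8355·11544|7333) = (8355|7333)·(11544|7333).
First factor (8355|7333):
Reduce the numerator: 8355 ≡ 1022 (mod 7333), so (8355|7333) = (1022|7333).
Factor out 2: 1022 = 2·511. Since 7333 ≡ 5 (mod 8), (2|7333) = -1. Now have -(511|7333).
7333 ≡ 1 (mod 4), so quadratic reciprocity gives (511|7333) = (7333|511). Reduce: 7333 ≡ 179 (mod 511). Now have -(179|511).
Both 179 ≡ 3 and 511 ≡ 3 (mod 4), so reciprocity gives (179|511) = -(511|179). Reduce: 511 ≡ 153 (mod 179). Now have (153|179).
153 ≡ 1 (mod 4), so quadratic reciprocity gives (153|179) = (179|153). Reduce: 179 ≡ 26 (mod 153). Now have (26|153).
Factor out 2: 26 = 2·13. Since 153 ≡ 1 (mod 8), (2|153) = +1. Now have (13|153).
13 ≡ 1 (mod 4), so quadratic reciprocity gives (13|153) = (153|13). Reduce: 153 ≡ 10 (mod 13). Now have (10|13).
Factor out 2: 10 = 2·5. Since 13 ≡ 5 (mod 8), (2|13) = -1. Now have -(5|13).
5 ≡ 1 (mod 4), so quadratic reciprocity gives (5|13) = (13|5). Reduce: 13 ≡ 3 (mod 5). Now have -(3|5).
5 ≡ 1 (mod 4), so quadratic reciprocity gives (3|5) = (5|3). Reduce: 5 ≡ 2 (mod 3). Now have -(2|3).
Factor out 2: 2 = 2. Since 3 ≡ 3 (mod 8), (2|3) = -1. Now have (1|3).
(1|3) = 1. Collecting the sign factors: 1.
Second factor (11544|7333):
Reduce the numerator: 11544 ≡ 4211 (mod 7333), so (11544|7333) = (4211|7333).
7333 ≡ 1 (mod 4), so quadratic reciprocity gives (4211|7333) = (7333|4211). Reduce: 7333 ≡ 3122 (mod 4211). Now have (3122|4211).
Factor out 2: 3122 = 2·1561. Since 4211 ≡ 3 (mod 8), (2|4211) = -1. Now have -(1561|4211).
1561 ≡ 1 (mod 4), so quadratic reciprocity gives (1561|4211) = (4211|1561). Reduce: 4211 ≡ 1089 (mod 1561). Now have -(1089|1561).
1089 ≡ 1 (mod 4), so quadratic reciprocity gives (1089|1561) = (1561|1089). Reduce: 1561 ≡ 472 (mod 1089). Now have -(472|1089).
Factor out 2: 472 = 2^3·59. Since 1089 ≡ 1 (mod 8), (2|1089) = +1, and (2|1089)^3 = +1. Now have -(59|1089).
1089 ≡ 1 (mod 4), so quadratic reciprocity gives (59|1089) = (1089|59). Reduce: 1089 ≡ 27 (mod 59). Now have -(27|59).
Both 27 ≡ 3 and 59 ≡ 3 (mod 4), so reciprocity gives (27|59) = -(59|27). Reduce: 59 ≡ 5 (mod 27). Now have (5|27).
5 ≡ 1 (mod 4), so quadratic reciprocity gives (5|27) = (27|5). Reduce: 27 ≡ 2 (mod 5). Now have (2|5).
Factor out 2: 2 = 2. Since 5 ≡ 5 (mod 8), (2|5) = -1. Now have -(1|5).
(1|5) = 1. Collecting the sign factors: -1.
Product: (1)·(-1) = -1.

-1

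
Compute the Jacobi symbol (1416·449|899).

-1

By multiplicativity, (1416·449|899) = (1416|899)·(449|899).
First factor (1416|899):
(1416|899)
  = (517|899)    [1416 ≡ 517 mod 899]
  = (899|517)    [QR: 517 ≡ 1 mod 4, sign kept]
  = (382|517)    [899 ≡ 382 mod 517]
  = -(191|517)    [517 ≡ 5 mod 8 ⇒ (2|517) = -1]
  = -(517|191)    [QR: 517 ≡ 1 mod 4, sign kept]
  = -(135|191)    [517 ≡ 135 mod 191]
  = (191|135)    [QR: both ≡ 3 mod 4, sign flips]
  = (56|135)    [191 ≡ 56 mod 135]
  = (7|135)    [135 ≡ 7 mod 8 ⇒ (2|135)^3 = +1]
  = -(135|7)    [QR: both ≡ 3 mod 4, sign flips]
  = -(2|7)    [135 ≡ 2 mod 7]
  = -(1|7)    [7 ≡ 7 mod 8 ⇒ (2|7) = +1]
  = -1    [(1|7) = 1]
Second factor (449|899):
(449|899)
  = (899|449)    [QR: 449 ≡ 1 mod 4, sign kept]
  = (1|449)    [899 ≡ 1 mod 449]
  = 1    [(1|449) = 1]
Product: (-1)·(1) = -1.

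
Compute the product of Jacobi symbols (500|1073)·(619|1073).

1

By multiplicativity, (500·619|1073) = (500|1073)·(619|1073).
First factor (500|1073):
(500|1073)
  = (125|1073)    [1073 ≡ 1 mod 8 ⇒ (2|1073)^2 = +1]
  = (1073|125)    [QR: 125 ≡ 1 mod 4, sign kept]
  = (73|125)    [1073 ≡ 73 mod 125]
  = (125|73)    [QR: 73 ≡ 1 mod 4, sign kept]
  = (52|73)    [125 ≡ 52 mod 73]
  = (13|73)    [73 ≡ 1 mod 8 ⇒ (2|73)^2 = +1]
  = (73|13)    [QR: 13 ≡ 1 mod 4, sign kept]
  = (8|13)    [73 ≡ 8 mod 13]
  = -(1|13)    [13 ≡ 5 mod 8 ⇒ (2|13)^3 = -1]
  = -1    [(1|13) = 1]
Second factor (619|1073):
(619|1073)
  = (1073|619)    [QR: 1073 ≡ 1 mod 4, sign kept]
  = (454|619)    [1073 ≡ 454 mod 619]
  = -(227|619)    [619 ≡ 3 mod 8 ⇒ (2|619) = -1]
  = (619|227)    [QR: both ≡ 3 mod 4, sign flips]
  = (165|227)    [619 ≡ 165 mod 227]
  = (227|165)    [QR: 165 ≡ 1 mod 4, sign kept]
  = (62|165)    [227 ≡ 62 mod 165]
  = -(31|165)    [165 ≡ 5 mod 8 ⇒ (2|165) = -1]
  = -(165|31)    [QR: 165 ≡ 1 mod 4, sign kept]
  = -(10|31)    [165 ≡ 10 mod 31]
  = -(5|31)    [31 ≡ 7 mod 8 ⇒ (2|31) = +1]
  = -(31|5)    [QR: 5 ≡ 1 mod 4, sign kept]
  = -(1|5)    [31 ≡ 1 mod 5]
  = -1    [(1|5) = 1]
Product: (-1)·(-1) = 1.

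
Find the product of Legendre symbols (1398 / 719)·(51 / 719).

1

By multiplicativity, (1398·51 / 719) = (1398 / 719)·(51 / 719).
First factor (1398 / 719):
(1398 / 719)
  = (679 / 719)    [1398 ≡ 679 mod 719]
  = -(719 / 679)    [QR: both ≡ 3 mod 4, sign flips]
  = -(40 / 679)    [719 ≡ 40 mod 679]
  = -(5 / 679)    [679 ≡ 7 mod 8 ⇒ (2 / 679)^3 = +1]
  = -(679 / 5)    [QR: 5 ≡ 1 mod 4, sign kept]
  = -(4 / 5)    [679 ≡ 4 mod 5]
  = -(1 / 5)    [5 ≡ 5 mod 8 ⇒ (2 / 5)^2 = +1]
  = -1    [(1 / 5) = 1]
Second factor (51 / 719):
(51 / 719)
  = -(719 / 51)    [QR: both ≡ 3 mod 4, sign flips]
  = -(5 / 51)    [719 ≡ 5 mod 51]
  = -(51 / 5)    [QR: 5 ≡ 1 mod 4, sign kept]
  = -(1 / 5)    [51 ≡ 1 mod 5]
  = -1    [(1 / 5) = 1]
Product: (-1)·(-1) = 1.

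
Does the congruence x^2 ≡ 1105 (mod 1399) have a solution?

(1105/1399)
  = (1399/1105)    [QR: 1105 ≡ 1 mod 4, sign kept]
  = (294/1105)    [1399 ≡ 294 mod 1105]
  = (147/1105)    [1105 ≡ 1 mod 8 ⇒ (2/1105) = +1]
  = (1105/147)    [QR: 1105 ≡ 1 mod 4, sign kept]
  = (76/147)    [1105 ≡ 76 mod 147]
  = (19/147)    [147 ≡ 3 mod 8 ⇒ (2/147)^2 = +1]
  = -(147/19)    [QR: both ≡ 3 mod 4, sign flips]
  = -(14/19)    [147 ≡ 14 mod 19]
  = (7/19)    [19 ≡ 3 mod 8 ⇒ (2/19) = -1]
  = -(19/7)    [QR: both ≡ 3 mod 4, sign flips]
  = -(5/7)    [19 ≡ 5 mod 7]
  = -(7/5)    [QR: 5 ≡ 1 mod 4, sign kept]
  = -(2/5)    [7 ≡ 2 mod 5]
  = (1/5)    [5 ≡ 5 mod 8 ⇒ (2/5) = -1]
  = 1    [(1/5) = 1]
(1105/1399) = 1, and 1399 is prime, so 1105 is a quadratic residue mod 1399.

yes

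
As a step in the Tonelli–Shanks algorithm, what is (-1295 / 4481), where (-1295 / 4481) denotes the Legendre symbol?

1

Reduce the numerator: -1295 ≡ 3186 (mod 4481), so (-1295 / 4481) = (3186 / 4481).
Factor out 2: 3186 = 2·1593. Since 4481 ≡ 1 (mod 8), (2 / 4481) = +1. Now have (1593 / 4481).
1593 ≡ 1 (mod 4), so quadratic reciprocity gives (1593 / 4481) = (4481 / 1593). Reduce: 4481 ≡ 1295 (mod 1593). Now have (1295 / 1593).
1593 ≡ 1 (mod 4), so quadratic reciprocity gives (1295 / 1593) = (1593 / 1295). Reduce: 1593 ≡ 298 (mod 1295). Now have (298 / 1295).
Factor out 2: 298 = 2·149. Since 1295 ≡ 7 (mod 8), (2 / 1295) = +1. Now have (149 / 1295).
149 ≡ 1 (mod 4), so quadratic reciprocity gives (149 / 1295) = (1295 / 149). Reduce: 1295 ≡ 103 (mod 149). Now have (103 / 149).
149 ≡ 1 (mod 4), so quadratic reciprocity gives (103 / 149) = (149 / 103). Reduce: 149 ≡ 46 (mod 103). Now have (46 / 103).
Factor out 2: 46 = 2·23. Since 103 ≡ 7 (mod 8), (2 / 103) = +1. Now have (23 / 103).
Both 23 ≡ 3 and 103 ≡ 3 (mod 4), so reciprocity gives (23 / 103) = -(103 / 23). Reduce: 103 ≡ 11 (mod 23). Now have -(11 / 23).
Both 11 ≡ 3 and 23 ≡ 3 (mod 4), so reciprocity gives (11 / 23) = -(23 / 11). Reduce: 23 ≡ 1 (mod 11). Now have (1 / 11).
(1 / 11) = 1. Collecting the sign factors: 1.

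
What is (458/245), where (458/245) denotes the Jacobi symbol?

-1

Reduce the numerator: 458 ≡ 213 (mod 245), so (458/245) = (213/245).
213 ≡ 1 (mod 4), so quadratic reciprocity gives (213/245) = (245/213). Reduce: 245 ≡ 32 (mod 213). Now have (32/213).
Factor out 2: 32 = 2^5. Since 213 ≡ 5 (mod 8), (2/213) = -1, and (2/213)^5 = -1. Now have -(1/213).
(1/213) = 1. Collecting the sign factors: -1.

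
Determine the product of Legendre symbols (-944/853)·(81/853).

1

By multiplicativity, (-944·81/853) = (-944/853)·(81/853).
First factor (-944/853):
(-944/853)
  = (762/853)    [-944 ≡ 762 mod 853]
  = -(381/853)    [853 ≡ 5 mod 8 ⇒ (2/853) = -1]
  = -(853/381)    [QR: 381 ≡ 1 mod 4, sign kept]
  = -(91/381)    [853 ≡ 91 mod 381]
  = -(381/91)    [QR: 381 ≡ 1 mod 4, sign kept]
  = -(17/91)    [381 ≡ 17 mod 91]
  = -(91/17)    [QR: 17 ≡ 1 mod 4, sign kept]
  = -(6/17)    [91 ≡ 6 mod 17]
  = -(3/17)    [17 ≡ 1 mod 8 ⇒ (2/17) = +1]
  = -(17/3)    [QR: 17 ≡ 1 mod 4, sign kept]
  = -(2/3)    [17 ≡ 2 mod 3]
  = (1/3)    [3 ≡ 3 mod 8 ⇒ (2/3) = -1]
  = 1    [(1/3) = 1]
Second factor (81/853):
(81/853)
  = (853/81)    [QR: 81 ≡ 1 mod 4, sign kept]
  = (43/81)    [853 ≡ 43 mod 81]
  = (81/43)    [QR: 81 ≡ 1 mod 4, sign kept]
  = (38/43)    [81 ≡ 38 mod 43]
  = -(19/43)    [43 ≡ 3 mod 8 ⇒ (2/43) = -1]
  = (43/19)    [QR: both ≡ 3 mod 4, sign flips]
  = (5/19)    [43 ≡ 5 mod 19]
  = (19/5)    [QR: 5 ≡ 1 mod 4, sign kept]
  = (4/5)    [19 ≡ 4 mod 5]
  = (1/5)    [5 ≡ 5 mod 8 ⇒ (2/5)^2 = +1]
  = 1    [(1/5) = 1]
Product: (1)·(1) = 1.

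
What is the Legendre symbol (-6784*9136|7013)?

1

By multiplicativity, (-6784·9136|7013) = (-6784|7013)·(9136|7013).
First factor (-6784|7013):
Pull out -1: (-6784|7013) = (-1|7013)·(6784|7013). Since 7013 ≡ 1 (mod 4), (-1|7013) = +1. Now have (6784|7013).
Factor out 2: 6784 = 2^7·53. Since 7013 ≡ 5 (mod 8), (2|7013) = -1, and (2|7013)^7 = -1. Now have -(53|7013).
53 ≡ 1 (mod 4), so quadratic reciprocity gives (53|7013) = (7013|53). Reduce: 7013 ≡ 17 (mod 53). Now have -(17|53).
17 ≡ 1 (mod 4), so quadratic reciprocity gives (17|53) = (53|17). Reduce: 53 ≡ 2 (mod 17). Now have -(2|17).
Factor out 2: 2 = 2. Since 17 ≡ 1 (mod 8), (2|17) = +1. Now have -(1|17).
(1|17) = 1. Collecting the sign factors: -1.
Second factor (9136|7013):
Reduce the numerator: 9136 ≡ 2123 (mod 7013), so (9136|7013) = (2123|7013).
7013 ≡ 1 (mod 4), so quadratic reciprocity gives (2123|7013) = (7013|2123). Reduce: 7013 ≡ 644 (mod 2123). Now have (644|2123).
Factor out 2: 644 = 2^2·161. Since 2123 ≡ 3 (mod 8), (2|2123) = -1, and (2|2123)^2 = +1. Now have (161|2123).
161 ≡ 1 (mod 4), so quadratic reciprocity gives (161|2123) = (2123|161). Reduce: 2123 ≡ 30 (mod 161). Now have (30|161).
Factor out 2: 30 = 2·15. Since 161 ≡ 1 (mod 8), (2|161) = +1. Now have (15|161).
161 ≡ 1 (mod 4), so quadratic reciprocity gives (15|161) = (161|15). Reduce: 161 ≡ 11 (mod 15). Now have (11|15).
Both 11 ≡ 3 and 15 ≡ 3 (mod 4), so reciprocity gives (11|15) = -(15|11). Reduce: 15 ≡ 4 (mod 11). Now have -(4|11).
Factor out 2: 4 = 2^2. Since 11 ≡ 3 (mod 8), (2|11) = -1, and (2|11)^2 = +1. Now have -(1|11).
(1|11) = 1. Collecting the sign factors: -1.
Product: (-1)·(-1) = 1.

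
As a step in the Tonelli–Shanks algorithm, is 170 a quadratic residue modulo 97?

Reduce the numerator: 170 ≡ 73 (mod 97), so (170|97) = (73|97).
73 ≡ 1 (mod 4), so quadratic reciprocity gives (73|97) = (97|73). Reduce: 97 ≡ 24 (mod 73). Now have (24|73).
Factor out 2: 24 = 2^3·3. Since 73 ≡ 1 (mod 8), (2|73) = +1, and (2|73)^3 = +1. Now have (3|73).
73 ≡ 1 (mod 4), so quadratic reciprocity gives (3|73) = (73|3). Reduce: 73 ≡ 1 (mod 3). Now have (1|3).
(1|3) = 1. Collecting the sign factors: 1.
(170|97) = 1, and 97 is prime, so 170 is a quadratic residue mod 97.

yes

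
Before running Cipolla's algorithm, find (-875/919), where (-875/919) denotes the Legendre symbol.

Reduce the numerator: -875 ≡ 44 (mod 919), so (-875/919) = (44/919).
Factor out 2: 44 = 2^2·11. Since 919 ≡ 7 (mod 8), (2/919) = +1, and (2/919)^2 = +1. Now have (11/919).
Both 11 ≡ 3 and 919 ≡ 3 (mod 4), so reciprocity gives (11/919) = -(919/11). Reduce: 919 ≡ 6 (mod 11). Now have -(6/11).
Factor out 2: 6 = 2·3. Since 11 ≡ 3 (mod 8), (2/11) = -1. Now have (3/11).
Both 3 ≡ 3 and 11 ≡ 3 (mod 4), so reciprocity gives (3/11) = -(11/3). Reduce: 11 ≡ 2 (mod 3). Now have -(2/3).
Factor out 2: 2 = 2. Since 3 ≡ 3 (mod 8), (2/3) = -1. Now have (1/3).
(1/3) = 1. Collecting the sign factors: 1.

1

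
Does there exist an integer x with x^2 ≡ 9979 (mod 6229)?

no

Reduce the numerator: 9979 ≡ 3750 (mod 6229), so (9979/6229) = (3750/6229).
Factor out 2: 3750 = 2·1875. Since 6229 ≡ 5 (mod 8), (2/6229) = -1. Now have -(1875/6229).
6229 ≡ 1 (mod 4), so quadratic reciprocity gives (1875/6229) = (6229/1875). Reduce: 6229 ≡ 604 (mod 1875). Now have -(604/1875).
Factor out 2: 604 = 2^2·151. Since 1875 ≡ 3 (mod 8), (2/1875) = -1, and (2/1875)^2 = +1. Now have -(151/1875).
Both 151 ≡ 3 and 1875 ≡ 3 (mod 4), so reciprocity gives (151/1875) = -(1875/151). Reduce: 1875 ≡ 63 (mod 151). Now have (63/151).
Both 63 ≡ 3 and 151 ≡ 3 (mod 4), so reciprocity gives (63/151) = -(151/63). Reduce: 151 ≡ 25 (mod 63). Now have -(25/63).
25 ≡ 1 (mod 4), so quadratic reciprocity gives (25/63) = (63/25). Reduce: 63 ≡ 13 (mod 25). Now have -(13/25).
13 ≡ 1 (mod 4), so quadratic reciprocity gives (13/25) = (25/13). Reduce: 25 ≡ 12 (mod 13). Now have -(12/13).
Factor out 2: 12 = 2^2·3. Since 13 ≡ 5 (mod 8), (2/13) = -1, and (2/13)^2 = +1. Now have -(3/13).
13 ≡ 1 (mod 4), so quadratic reciprocity gives (3/13) = (13/3). Reduce: 13 ≡ 1 (mod 3). Now have -(1/3).
(1/3) = 1. Collecting the sign factors: -1.
(9979/6229) = -1, and 6229 is prime, so 9979 is not a quadratic residue mod 6229.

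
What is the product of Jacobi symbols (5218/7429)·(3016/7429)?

1

By multiplicativity, (5218·3016/7429) = (5218/7429)·(3016/7429).
First factor (5218/7429):
(5218/7429)
  = -(2609/7429)    [7429 ≡ 5 mod 8 ⇒ (2/7429) = -1]
  = -(7429/2609)    [QR: 2609 ≡ 1 mod 4, sign kept]
  = -(2211/2609)    [7429 ≡ 2211 mod 2609]
  = -(2609/2211)    [QR: 2609 ≡ 1 mod 4, sign kept]
  = -(398/2211)    [2609 ≡ 398 mod 2211]
  = (199/2211)    [2211 ≡ 3 mod 8 ⇒ (2/2211) = -1]
  = -(2211/199)    [QR: both ≡ 3 mod 4, sign flips]
  = -(22/199)    [2211 ≡ 22 mod 199]
  = -(11/199)    [199 ≡ 7 mod 8 ⇒ (2/199) = +1]
  = (199/11)    [QR: both ≡ 3 mod 4, sign flips]
  = (1/11)    [199 ≡ 1 mod 11]
  = 1    [(1/11) = 1]
Second factor (3016/7429):
(3016/7429)
  = -(377/7429)    [7429 ≡ 5 mod 8 ⇒ (2/7429)^3 = -1]
  = -(7429/377)    [QR: 377 ≡ 1 mod 4, sign kept]
  = -(266/377)    [7429 ≡ 266 mod 377]
  = -(133/377)    [377 ≡ 1 mod 8 ⇒ (2/377) = +1]
  = -(377/133)    [QR: 133 ≡ 1 mod 4, sign kept]
  = -(111/133)    [377 ≡ 111 mod 133]
  = -(133/111)    [QR: 133 ≡ 1 mod 4, sign kept]
  = -(22/111)    [133 ≡ 22 mod 111]
  = -(11/111)    [111 ≡ 7 mod 8 ⇒ (2/111) = +1]
  = (111/11)    [QR: both ≡ 3 mod 4, sign flips]
  = (1/11)    [111 ≡ 1 mod 11]
  = 1    [(1/11) = 1]
Product: (1)·(1) = 1.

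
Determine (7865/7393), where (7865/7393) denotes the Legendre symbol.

(7865/7393)
  = (472/7393)    [7865 ≡ 472 mod 7393]
  = (59/7393)    [7393 ≡ 1 mod 8 ⇒ (2/7393)^3 = +1]
  = (7393/59)    [QR: 7393 ≡ 1 mod 4, sign kept]
  = (18/59)    [7393 ≡ 18 mod 59]
  = -(9/59)    [59 ≡ 3 mod 8 ⇒ (2/59) = -1]
  = -(59/9)    [QR: 9 ≡ 1 mod 4, sign kept]
  = -(5/9)    [59 ≡ 5 mod 9]
  = -(9/5)    [QR: 5 ≡ 1 mod 4, sign kept]
  = -(4/5)    [9 ≡ 4 mod 5]
  = -(1/5)    [5 ≡ 5 mod 8 ⇒ (2/5)^2 = +1]
  = -1    [(1/5) = 1]

-1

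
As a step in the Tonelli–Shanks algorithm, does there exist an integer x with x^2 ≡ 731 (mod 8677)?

8677 ≡ 1 (mod 4), so quadratic reciprocity gives (731|8677) = (8677|731). Reduce: 8677 ≡ 636 (mod 731). Now have (636|731).
Factor out 2: 636 = 2^2·159. Since 731 ≡ 3 (mod 8), (2|731) = -1, and (2|731)^2 = +1. Now have (159|731).
Both 159 ≡ 3 and 731 ≡ 3 (mod 4), so reciprocity gives (159|731) = -(731|159). Reduce: 731 ≡ 95 (mod 159). Now have -(95|159).
Both 95 ≡ 3 and 159 ≡ 3 (mod 4), so reciprocity gives (95|159) = -(159|95). Reduce: 159 ≡ 64 (mod 95). Now have (64|95).
Factor out 2: 64 = 2^6. Since 95 ≡ 7 (mod 8), (2|95) = +1, and (2|95)^6 = +1. Now have (1|95).
(1|95) = 1. Collecting the sign factors: 1.
The Legendre symbol is 1, so x^2 ≡ 731 (mod 8677) has solution.

yes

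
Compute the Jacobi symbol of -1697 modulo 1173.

1

(-1697|1173)
  = (649|1173)    [-1697 ≡ 649 mod 1173]
  = (1173|649)    [QR: 649 ≡ 1 mod 4, sign kept]
  = (524|649)    [1173 ≡ 524 mod 649]
  = (131|649)    [649 ≡ 1 mod 8 ⇒ (2|649)^2 = +1]
  = (649|131)    [QR: 649 ≡ 1 mod 4, sign kept]
  = (125|131)    [649 ≡ 125 mod 131]
  = (131|125)    [QR: 125 ≡ 1 mod 4, sign kept]
  = (6|125)    [131 ≡ 6 mod 125]
  = -(3|125)    [125 ≡ 5 mod 8 ⇒ (2|125) = -1]
  = -(125|3)    [QR: 125 ≡ 1 mod 4, sign kept]
  = -(2|3)    [125 ≡ 2 mod 3]
  = (1|3)    [3 ≡ 3 mod 8 ⇒ (2|3) = -1]
  = 1    [(1|3) = 1]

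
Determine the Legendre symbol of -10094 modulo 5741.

Reduce the numerator: -10094 ≡ 1388 (mod 5741), so (-10094|5741) = (1388|5741).
Factor out 2: 1388 = 2^2·347. Since 5741 ≡ 5 (mod 8), (2|5741) = -1, and (2|5741)^2 = +1. Now have (347|5741).
5741 ≡ 1 (mod 4), so quadratic reciprocity gives (347|5741) = (5741|347). Reduce: 5741 ≡ 189 (mod 347). Now have (189|347).
189 ≡ 1 (mod 4), so quadratic reciprocity gives (189|347) = (347|189). Reduce: 347 ≡ 158 (mod 189). Now have (158|189).
Factor out 2: 158 = 2·79. Since 189 ≡ 5 (mod 8), (2|189) = -1. Now have -(79|189).
189 ≡ 1 (mod 4), so quadratic reciprocity gives (79|189) = (189|79). Reduce: 189 ≡ 31 (mod 79). Now have -(31|79).
Both 31 ≡ 3 and 79 ≡ 3 (mod 4), so reciprocity gives (31|79) = -(79|31). Reduce: 79 ≡ 17 (mod 31). Now have (17|31).
17 ≡ 1 (mod 4), so quadratic reciprocity gives (17|31) = (31|17). Reduce: 31 ≡ 14 (mod 17). Now have (14|17).
Factor out 2: 14 = 2·7. Since 17 ≡ 1 (mod 8), (2|17) = +1. Now have (7|17).
17 ≡ 1 (mod 4), so quadratic reciprocity gives (7|17) = (17|7). Reduce: 17 ≡ 3 (mod 7). Now have (3|7).
Both 3 ≡ 3 and 7 ≡ 3 (mod 4), so reciprocity gives (3|7) = -(7|3). Reduce: 7 ≡ 1 (mod 3). Now have -(1|3).
(1|3) = 1. Collecting the sign factors: -1.

-1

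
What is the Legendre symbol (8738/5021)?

(8738/5021)
  = (3717/5021)    [8738 ≡ 3717 mod 5021]
  = (5021/3717)    [QR: 3717 ≡ 1 mod 4, sign kept]
  = (1304/3717)    [5021 ≡ 1304 mod 3717]
  = -(163/3717)    [3717 ≡ 5 mod 8 ⇒ (2/3717)^3 = -1]
  = -(3717/163)    [QR: 3717 ≡ 1 mod 4, sign kept]
  = -(131/163)    [3717 ≡ 131 mod 163]
  = (163/131)    [QR: both ≡ 3 mod 4, sign flips]
  = (32/131)    [163 ≡ 32 mod 131]
  = -(1/131)    [131 ≡ 3 mod 8 ⇒ (2/131)^5 = -1]
  = -1    [(1/131) = 1]

-1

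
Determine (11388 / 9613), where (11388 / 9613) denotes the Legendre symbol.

-1

Reduce the numerator: 11388 ≡ 1775 (mod 9613), so (11388 / 9613) = (1775 / 9613).
9613 ≡ 1 (mod 4), so quadratic reciprocity gives (1775 / 9613) = (9613 / 1775). Reduce: 9613 ≡ 738 (mod 1775). Now have (738 / 1775).
Factor out 2: 738 = 2·369. Since 1775 ≡ 7 (mod 8), (2 / 1775) = +1. Now have (369 / 1775).
369 ≡ 1 (mod 4), so quadratic reciprocity gives (369 / 1775) = (1775 / 369). Reduce: 1775 ≡ 299 (mod 369). Now have (299 / 369).
369 ≡ 1 (mod 4), so quadratic reciprocity gives (299 / 369) = (369 / 299). Reduce: 369 ≡ 70 (mod 299). Now have (70 / 299).
Factor out 2: 70 = 2·35. Since 299 ≡ 3 (mod 8), (2 / 299) = -1. Now have -(35 / 299).
Both 35 ≡ 3 and 299 ≡ 3 (mod 4), so reciprocity gives (35 / 299) = -(299 / 35). Reduce: 299 ≡ 19 (mod 35). Now have (19 / 35).
Both 19 ≡ 3 and 35 ≡ 3 (mod 4), so reciprocity gives (19 / 35) = -(35 / 19). Reduce: 35 ≡ 16 (mod 19). Now have -(16 / 19).
Factor out 2: 16 = 2^4. Since 19 ≡ 3 (mod 8), (2 / 19) = -1, and (2 / 19)^4 = +1. Now have -(1 / 19).
(1 / 19) = 1. Collecting the sign factors: -1.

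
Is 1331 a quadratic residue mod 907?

no

Reduce the numerator: 1331 ≡ 424 (mod 907), so (1331/907) = (424/907).
Factor out 2: 424 = 2^3·53. Since 907 ≡ 3 (mod 8), (2/907) = -1, and (2/907)^3 = -1. Now have -(53/907).
53 ≡ 1 (mod 4), so quadratic reciprocity gives (53/907) = (907/53). Reduce: 907 ≡ 6 (mod 53). Now have -(6/53).
Factor out 2: 6 = 2·3. Since 53 ≡ 5 (mod 8), (2/53) = -1. Now have (3/53).
53 ≡ 1 (mod 4), so quadratic reciprocity gives (3/53) = (53/3). Reduce: 53 ≡ 2 (mod 3). Now have (2/3).
Factor out 2: 2 = 2. Since 3 ≡ 3 (mod 8), (2/3) = -1. Now have -(1/3).
(1/3) = 1. Collecting the sign factors: -1.
(1331/907) = -1, and 907 is prime, so 1331 is not a quadratic residue mod 907.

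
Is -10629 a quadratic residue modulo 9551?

Reduce the numerator: -10629 ≡ 8473 (mod 9551), so (-10629/9551) = (8473/9551).
8473 ≡ 1 (mod 4), so quadratic reciprocity gives (8473/9551) = (9551/8473). Reduce: 9551 ≡ 1078 (mod 8473). Now have (1078/8473).
Factor out 2: 1078 = 2·539. Since 8473 ≡ 1 (mod 8), (2/8473) = +1. Now have (539/8473).
8473 ≡ 1 (mod 4), so quadratic reciprocity gives (539/8473) = (8473/539). Reduce: 8473 ≡ 388 (mod 539). Now have (388/539).
Factor out 2: 388 = 2^2·97. Since 539 ≡ 3 (mod 8), (2/539) = -1, and (2/539)^2 = +1. Now have (97/539).
97 ≡ 1 (mod 4), so quadratic reciprocity gives (97/539) = (539/97). Reduce: 539 ≡ 54 (mod 97). Now have (54/97).
Factor out 2: 54 = 2·27. Since 97 ≡ 1 (mod 8), (2/97) = +1. Now have (27/97).
97 ≡ 1 (mod 4), so quadratic reciprocity gives (27/97) = (97/27). Reduce: 97 ≡ 16 (mod 27). Now have (16/27).
Factor out 2: 16 = 2^4. Since 27 ≡ 3 (mod 8), (2/27) = -1, and (2/27)^4 = +1. Now have (1/27).
(1/27) = 1. Collecting the sign factors: 1.
(-10629/9551) = 1, and 9551 is prime, so -10629 is a quadratic residue mod 9551.

yes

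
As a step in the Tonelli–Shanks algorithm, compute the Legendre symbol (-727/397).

(-727/397)
  = (67/397)    [-727 ≡ 67 mod 397]
  = (397/67)    [QR: 397 ≡ 1 mod 4, sign kept]
  = (62/67)    [397 ≡ 62 mod 67]
  = -(31/67)    [67 ≡ 3 mod 8 ⇒ (2/67) = -1]
  = (67/31)    [QR: both ≡ 3 mod 4, sign flips]
  = (5/31)    [67 ≡ 5 mod 31]
  = (31/5)    [QR: 5 ≡ 1 mod 4, sign kept]
  = (1/5)    [31 ≡ 1 mod 5]
  = 1    [(1/5) = 1]

1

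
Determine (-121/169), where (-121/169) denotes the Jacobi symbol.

Reduce the numerator: -121 ≡ 48 (mod 169), so (-121/169) = (48/169).
Factor out 2: 48 = 2^4·3. Since 169 ≡ 1 (mod 8), (2/169) = +1, and (2/169)^4 = +1. Now have (3/169).
169 ≡ 1 (mod 4), so quadratic reciprocity gives (3/169) = (169/3). Reduce: 169 ≡ 1 (mod 3). Now have (1/3).
(1/3) = 1. Collecting the sign factors: 1.

1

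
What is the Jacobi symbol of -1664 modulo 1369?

1

(-1664/1369)
  = (1074/1369)    [-1664 ≡ 1074 mod 1369]
  = (537/1369)    [1369 ≡ 1 mod 8 ⇒ (2/1369) = +1]
  = (1369/537)    [QR: 537 ≡ 1 mod 4, sign kept]
  = (295/537)    [1369 ≡ 295 mod 537]
  = (537/295)    [QR: 537 ≡ 1 mod 4, sign kept]
  = (242/295)    [537 ≡ 242 mod 295]
  = (121/295)    [295 ≡ 7 mod 8 ⇒ (2/295) = +1]
  = (295/121)    [QR: 121 ≡ 1 mod 4, sign kept]
  = (53/121)    [295 ≡ 53 mod 121]
  = (121/53)    [QR: 53 ≡ 1 mod 4, sign kept]
  = (15/53)    [121 ≡ 15 mod 53]
  = (53/15)    [QR: 53 ≡ 1 mod 4, sign kept]
  = (8/15)    [53 ≡ 8 mod 15]
  = (1/15)    [15 ≡ 7 mod 8 ⇒ (2/15)^3 = +1]
  = 1    [(1/15) = 1]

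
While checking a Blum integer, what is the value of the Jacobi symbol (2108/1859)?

-1

(2108/1859)
  = (249/1859)    [2108 ≡ 249 mod 1859]
  = (1859/249)    [QR: 249 ≡ 1 mod 4, sign kept]
  = (116/249)    [1859 ≡ 116 mod 249]
  = (29/249)    [249 ≡ 1 mod 8 ⇒ (2/249)^2 = +1]
  = (249/29)    [QR: 29 ≡ 1 mod 4, sign kept]
  = (17/29)    [249 ≡ 17 mod 29]
  = (29/17)    [QR: 17 ≡ 1 mod 4, sign kept]
  = (12/17)    [29 ≡ 12 mod 17]
  = (3/17)    [17 ≡ 1 mod 8 ⇒ (2/17)^2 = +1]
  = (17/3)    [QR: 17 ≡ 1 mod 4, sign kept]
  = (2/3)    [17 ≡ 2 mod 3]
  = -(1/3)    [3 ≡ 3 mod 8 ⇒ (2/3) = -1]
  = -1    [(1/3) = 1]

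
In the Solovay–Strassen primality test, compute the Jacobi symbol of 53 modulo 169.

1

53 ≡ 1 (mod 4), so quadratic reciprocity gives (53/169) = (169/53). Reduce: 169 ≡ 10 (mod 53). Now have (10/53).
Factor out 2: 10 = 2·5. Since 53 ≡ 5 (mod 8), (2/53) = -1. Now have -(5/53).
5 ≡ 1 (mod 4), so quadratic reciprocity gives (5/53) = (53/5). Reduce: 53 ≡ 3 (mod 5). Now have -(3/5).
5 ≡ 1 (mod 4), so quadratic reciprocity gives (3/5) = (5/3). Reduce: 5 ≡ 2 (mod 3). Now have -(2/3).
Factor out 2: 2 = 2. Since 3 ≡ 3 (mod 8), (2/3) = -1. Now have (1/3).
(1/3) = 1. Collecting the sign factors: 1.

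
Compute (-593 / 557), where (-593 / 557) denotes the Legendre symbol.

1

Reduce the numerator: -593 ≡ 521 (mod 557), so (-593 / 557) = (521 / 557).
521 ≡ 1 (mod 4), so quadratic reciprocity gives (521 / 557) = (557 / 521). Reduce: 557 ≡ 36 (mod 521). Now have (36 / 521).
Factor out 2: 36 = 2^2·9. Since 521 ≡ 1 (mod 8), (2 / 521) = +1, and (2 / 521)^2 = +1. Now have (9 / 521).
9 ≡ 1 (mod 4), so quadratic reciprocity gives (9 / 521) = (521 / 9). Reduce: 521 ≡ 8 (mod 9). Now have (8 / 9).
Factor out 2: 8 = 2^3. Since 9 ≡ 1 (mod 8), (2 / 9) = +1, and (2 / 9)^3 = +1. Now have (1 / 9).
(1 / 9) = 1. Collecting the sign factors: 1.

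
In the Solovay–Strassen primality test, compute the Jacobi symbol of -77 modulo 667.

(-77/667)
  = (590/667)    [-77 ≡ 590 mod 667]
  = -(295/667)    [667 ≡ 3 mod 8 ⇒ (2/667) = -1]
  = (667/295)    [QR: both ≡ 3 mod 4, sign flips]
  = (77/295)    [667 ≡ 77 mod 295]
  = (295/77)    [QR: 77 ≡ 1 mod 4, sign kept]
  = (64/77)    [295 ≡ 64 mod 77]
  = (1/77)    [77 ≡ 5 mod 8 ⇒ (2/77)^6 = +1]
  = 1    [(1/77) = 1]

1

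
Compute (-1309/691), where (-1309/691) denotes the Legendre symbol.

-1

(-1309/691)
  = (73/691)    [-1309 ≡ 73 mod 691]
  = (691/73)    [QR: 73 ≡ 1 mod 4, sign kept]
  = (34/73)    [691 ≡ 34 mod 73]
  = (17/73)    [73 ≡ 1 mod 8 ⇒ (2/73) = +1]
  = (73/17)    [QR: 17 ≡ 1 mod 4, sign kept]
  = (5/17)    [73 ≡ 5 mod 17]
  = (17/5)    [QR: 5 ≡ 1 mod 4, sign kept]
  = (2/5)    [17 ≡ 2 mod 5]
  = -(1/5)    [5 ≡ 5 mod 8 ⇒ (2/5) = -1]
  = -1    [(1/5) = 1]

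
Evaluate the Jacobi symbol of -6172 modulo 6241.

1

Pull out -1: (-6172|6241) = (-1|6241)·(6172|6241). Since 6241 ≡ 1 (mod 4), (-1|6241) = +1. Now have (6172|6241).
Factor out 2: 6172 = 2^2·1543. Since 6241 ≡ 1 (mod 8), (2|6241) = +1, and (2|6241)^2 = +1. Now have (1543|6241).
6241 ≡ 1 (mod 4), so quadratic reciprocity gives (1543|6241) = (6241|1543). Reduce: 6241 ≡ 69 (mod 1543). Now have (69|1543).
69 ≡ 1 (mod 4), so quadratic reciprocity gives (69|1543) = (1543|69). Reduce: 1543 ≡ 25 (mod 69). Now have (25|69).
25 ≡ 1 (mod 4), so quadratic reciprocity gives (25|69) = (69|25). Reduce: 69 ≡ 19 (mod 25). Now have (19|25).
25 ≡ 1 (mod 4), so quadratic reciprocity gives (19|25) = (25|19). Reduce: 25 ≡ 6 (mod 19). Now have (6|19).
Factor out 2: 6 = 2·3. Since 19 ≡ 3 (mod 8), (2|19) = -1. Now have -(3|19).
Both 3 ≡ 3 and 19 ≡ 3 (mod 4), so reciprocity gives (3|19) = -(19|3). Reduce: 19 ≡ 1 (mod 3). Now have (1|3).
(1|3) = 1. Collecting the sign factors: 1.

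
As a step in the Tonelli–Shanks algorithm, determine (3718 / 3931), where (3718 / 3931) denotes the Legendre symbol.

Factor out 2: 3718 = 2·1859. Since 3931 ≡ 3 (mod 8), (2 / 3931) = -1. Now have -(1859 / 3931).
Both 1859 ≡ 3 and 3931 ≡ 3 (mod 4), so reciprocity gives (1859 / 3931) = -(3931 / 1859). Reduce: 3931 ≡ 213 (mod 1859). Now have (213 / 1859).
213 ≡ 1 (mod 4), so quadratic reciprocity gives (213 / 1859) = (1859 / 213). Reduce: 1859 ≡ 155 (mod 213). Now have (155 / 213).
213 ≡ 1 (mod 4), so quadratic reciprocity gives (155 / 213) = (213 / 155). Reduce: 213 ≡ 58 (mod 155). Now have (58 / 155).
Factor out 2: 58 = 2·29. Since 155 ≡ 3 (mod 8), (2 / 155) = -1. Now have -(29 / 155).
29 ≡ 1 (mod 4), so quadratic reciprocity gives (29 / 155) = (155 / 29). Reduce: 155 ≡ 10 (mod 29). Now have -(10 / 29).
Factor out 2: 10 = 2·5. Since 29 ≡ 5 (mod 8), (2 / 29) = -1. Now have (5 / 29).
5 ≡ 1 (mod 4), so quadratic reciprocity gives (5 / 29) = (29 / 5). Reduce: 29 ≡ 4 (mod 5). Now have (4 / 5).
Factor out 2: 4 = 2^2. Since 5 ≡ 5 (mod 8), (2 / 5) = -1, and (2 / 5)^2 = +1. Now have (1 / 5).
(1 / 5) = 1. Collecting the sign factors: 1.

1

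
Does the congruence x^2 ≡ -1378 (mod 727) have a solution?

Pull out -1: (-1378|727) = (-1|727)·(1378|727). Since 727 ≡ 3 (mod 4), (-1|727) = -1. Now have -(1378|727).
Reduce the numerator: 1378 ≡ 651 (mod 727), so (1378|727) = (651|727).
Both 651 ≡ 3 and 727 ≡ 3 (mod 4), so reciprocity gives (651|727) = -(727|651). Reduce: 727 ≡ 76 (mod 651). Now have (76|651).
Factor out 2: 76 = 2^2·19. Since 651 ≡ 3 (mod 8), (2|651) = -1, and (2|651)^2 = +1. Now have (19|651).
Both 19 ≡ 3 and 651 ≡ 3 (mod 4), so reciprocity gives (19|651) = -(651|19). Reduce: 651 ≡ 5 (mod 19). Now have -(5|19).
5 ≡ 1 (mod 4), so quadratic reciprocity gives (5|19) = (19|5). Reduce: 19 ≡ 4 (mod 5). Now have -(4|5).
Factor out 2: 4 = 2^2. Since 5 ≡ 5 (mod 8), (2|5) = -1, and (2|5)^2 = +1. Now have -(1|5).
(1|5) = 1. Collecting the sign factors: -1.
The Legendre symbol is -1, so x^2 ≡ -1378 (mod 727) has no solution.

no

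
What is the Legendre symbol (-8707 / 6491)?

(-8707 / 6491)
  = (4275 / 6491)    [-8707 ≡ 4275 mod 6491]
  = -(6491 / 4275)    [QR: both ≡ 3 mod 4, sign flips]
  = -(2216 / 4275)    [6491 ≡ 2216 mod 4275]
  = (277 / 4275)    [4275 ≡ 3 mod 8 ⇒ (2 / 4275)^3 = -1]
  = (4275 / 277)    [QR: 277 ≡ 1 mod 4, sign kept]
  = (120 / 277)    [4275 ≡ 120 mod 277]
  = -(15 / 277)    [277 ≡ 5 mod 8 ⇒ (2 / 277)^3 = -1]
  = -(277 / 15)    [QR: 277 ≡ 1 mod 4, sign kept]
  = -(7 / 15)    [277 ≡ 7 mod 15]
  = (15 / 7)    [QR: both ≡ 3 mod 4, sign flips]
  = (1 / 7)    [15 ≡ 1 mod 7]
  = 1    [(1 / 7) = 1]

1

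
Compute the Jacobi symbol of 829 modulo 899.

1

829 ≡ 1 (mod 4), so quadratic reciprocity gives (829/899) = (899/829). Reduce: 899 ≡ 70 (mod 829). Now have (70/829).
Factor out 2: 70 = 2·35. Since 829 ≡ 5 (mod 8), (2/829) = -1. Now have -(35/829).
829 ≡ 1 (mod 4), so quadratic reciprocity gives (35/829) = (829/35). Reduce: 829 ≡ 24 (mod 35). Now have -(24/35).
Factor out 2: 24 = 2^3·3. Since 35 ≡ 3 (mod 8), (2/35) = -1, and (2/35)^3 = -1. Now have (3/35).
Both 3 ≡ 3 and 35 ≡ 3 (mod 4), so reciprocity gives (3/35) = -(35/3). Reduce: 35 ≡ 2 (mod 3). Now have -(2/3).
Factor out 2: 2 = 2. Since 3 ≡ 3 (mod 8), (2/3) = -1. Now have (1/3).
(1/3) = 1. Collecting the sign factors: 1.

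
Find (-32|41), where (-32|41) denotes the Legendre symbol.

1

(-32|41)
  = (9|41)    [-32 ≡ 9 mod 41]
  = (41|9)    [QR: 9 ≡ 1 mod 4, sign kept]
  = (5|9)    [41 ≡ 5 mod 9]
  = (9|5)    [QR: 5 ≡ 1 mod 4, sign kept]
  = (4|5)    [9 ≡ 4 mod 5]
  = (1|5)    [5 ≡ 5 mod 8 ⇒ (2|5)^2 = +1]
  = 1    [(1|5) = 1]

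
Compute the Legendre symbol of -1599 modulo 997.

-1

Pull out -1: (-1599/997) = (-1/997)·(1599/997). Since 997 ≡ 1 (mod 4), (-1/997) = +1. Now have (1599/997).
Reduce the numerator: 1599 ≡ 602 (mod 997), so (1599/997) = (602/997).
Factor out 2: 602 = 2·301. Since 997 ≡ 5 (mod 8), (2/997) = -1. Now have -(301/997).
301 ≡ 1 (mod 4), so quadratic reciprocity gives (301/997) = (997/301). Reduce: 997 ≡ 94 (mod 301). Now have -(94/301).
Factor out 2: 94 = 2·47. Since 301 ≡ 5 (mod 8), (2/301) = -1. Now have (47/301).
301 ≡ 1 (mod 4), so quadratic reciprocity gives (47/301) = (301/47). Reduce: 301 ≡ 19 (mod 47). Now have (19/47).
Both 19 ≡ 3 and 47 ≡ 3 (mod 4), so reciprocity gives (19/47) = -(47/19). Reduce: 47 ≡ 9 (mod 19). Now have -(9/19).
9 ≡ 1 (mod 4), so quadratic reciprocity gives (9/19) = (19/9). Reduce: 19 ≡ 1 (mod 9). Now have -(1/9).
(1/9) = 1. Collecting the sign factors: -1.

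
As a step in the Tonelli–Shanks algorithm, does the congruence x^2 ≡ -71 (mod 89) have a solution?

(-71|89)
  = (71|89)    [89 ≡ 1 mod 4 ⇒ (-1|89) = +1]
  = (89|71)    [QR: 89 ≡ 1 mod 4, sign kept]
  = (18|71)    [89 ≡ 18 mod 71]
  = (9|71)    [71 ≡ 7 mod 8 ⇒ (2|71) = +1]
  = (71|9)    [QR: 9 ≡ 1 mod 4, sign kept]
  = (8|9)    [71 ≡ 8 mod 9]
  = (1|9)    [9 ≡ 1 mod 8 ⇒ (2|9)^3 = +1]
  = 1    [(1|9) = 1]
The Legendre symbol is 1, so x^2 ≡ -71 (mod 89) has solution.

yes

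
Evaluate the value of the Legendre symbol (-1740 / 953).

1

Reduce the numerator: -1740 ≡ 166 (mod 953), so (-1740 / 953) = (166 / 953).
Factor out 2: 166 = 2·83. Since 953 ≡ 1 (mod 8), (2 / 953) = +1. Now have (83 / 953).
953 ≡ 1 (mod 4), so quadratic reciprocity gives (83 / 953) = (953 / 83). Reduce: 953 ≡ 40 (mod 83). Now have (40 / 83).
Factor out 2: 40 = 2^3·5. Since 83 ≡ 3 (mod 8), (2 / 83) = -1, and (2 / 83)^3 = -1. Now have -(5 / 83).
5 ≡ 1 (mod 4), so quadratic reciprocity gives (5 / 83) = (83 / 5). Reduce: 83 ≡ 3 (mod 5). Now have -(3 / 5).
5 ≡ 1 (mod 4), so quadratic reciprocity gives (3 / 5) = (5 / 3). Reduce: 5 ≡ 2 (mod 3). Now have -(2 / 3).
Factor out 2: 2 = 2. Since 3 ≡ 3 (mod 8), (2 / 3) = -1. Now have (1 / 3).
(1 / 3) = 1. Collecting the sign factors: 1.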